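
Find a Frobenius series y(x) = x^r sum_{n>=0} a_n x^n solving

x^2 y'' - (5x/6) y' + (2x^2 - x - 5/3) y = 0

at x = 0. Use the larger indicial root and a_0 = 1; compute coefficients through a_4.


Write in Frobenius form y'' + (p(x)/x) y' + (q(x)/x^2) y = 0:
  p(x) = -5/6,  q(x) = 2x^2 - x - 5/3.
Indicial equation: r(r-1) + (-5/6) r + (-5/3) = 0 -> roots r_1 = 5/2, r_2 = -2/3.
Take r = r_1 = 5/2. Let y(x) = x^r sum_{n>=0} a_n x^n with a_0 = 1.
Substitute y = x^r sum a_n x^n and match x^{r+n}. The recurrence is
  D(n) a_n - 1 a_{n-1} + 2 a_{n-2} = 0,  where D(n) = (r+n)(r+n-1) + (-5/6)(r+n) + (-5/3).
  a_n = [1 a_{n-1} - 2 a_{n-2}] / D(n).
Since the indicial polynomial factors as (r - r_1)(r - r_2), D(n) = (r_1 + n - r_1)(r_1 + n - r_2) = n(n + 19/6).
Evaluating step by step (a_0 = 1):
  n = 1: D(1) = 1(1 + 19/6) = 25/6; numerator = 1(1) = 1; a_1 = (1)/(25/6) = 6/25
  n = 2: D(2) = 2(2 + 19/6) = 31/3; numerator = 1(6/25) - 2(1) = -44/25; a_2 = (-44/25)/(31/3) = -132/775
  n = 3: D(3) = 3(3 + 19/6) = 37/2; numerator = 1(-132/775) - 2(6/25) = -504/775; a_3 = (-504/775)/(37/2) = -1008/28675
  n = 4: D(4) = 4(4 + 19/6) = 86/3; numerator = 1(-1008/28675) - 2(-132/775) = 1752/5735; a_4 = (1752/5735)/(86/3) = 2628/246605

r = 5/2; a_0 = 1; a_1 = 6/25; a_2 = -132/775; a_3 = -1008/28675; a_4 = 2628/246605


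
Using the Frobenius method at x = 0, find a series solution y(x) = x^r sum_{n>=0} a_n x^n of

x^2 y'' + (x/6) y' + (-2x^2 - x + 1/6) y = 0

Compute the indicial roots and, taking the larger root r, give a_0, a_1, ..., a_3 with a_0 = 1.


Write in Frobenius form y'' + (p(x)/x) y' + (q(x)/x^2) y = 0:
  p(x) = 1/6,  q(x) = -2x^2 - x + 1/6.
Indicial equation: r(r-1) + (1/6) r + (1/6) = 0 -> roots r_1 = 1/2, r_2 = 1/3.
Take r = r_1 = 1/2. Let y(x) = x^r sum_{n>=0} a_n x^n with a_0 = 1.
Substitute y = x^r sum a_n x^n and match x^{r+n}. The recurrence is
  D(n) a_n - 1 a_{n-1} - 2 a_{n-2} = 0,  where D(n) = (r+n)(r+n-1) + (1/6)(r+n) + (1/6).
  a_n = [1 a_{n-1} + 2 a_{n-2}] / D(n).
Since the indicial polynomial factors as (r - r_1)(r - r_2), D(n) = (r_1 + n - r_1)(r_1 + n - r_2) = n(n + 1/6).
Evaluating step by step (a_0 = 1):
  n = 1: D(1) = 1(1 + 1/6) = 7/6; numerator = 1(1) = 1; a_1 = (1)/(7/6) = 6/7
  n = 2: D(2) = 2(2 + 1/6) = 13/3; numerator = 1(6/7) + 2(1) = 20/7; a_2 = (20/7)/(13/3) = 60/91
  n = 3: D(3) = 3(3 + 1/6) = 19/2; numerator = 1(60/91) + 2(6/7) = 216/91; a_3 = (216/91)/(19/2) = 432/1729

r = 1/2; a_0 = 1; a_1 = 6/7; a_2 = 60/91; a_3 = 432/1729


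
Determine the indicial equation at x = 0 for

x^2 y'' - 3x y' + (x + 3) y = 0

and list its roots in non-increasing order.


Divide by x^2 to reach normal form y'' + P_1(x) y' + P_2(x) y = 0 with P_1(x) = -3/x and P_2(x) = 1/x + 3/x^2.
x = 0 is a singular point because the y'-coefficient -3/x has a pole at x = 0 and the y-coefficient 1/x + 3/x^2 has a pole at x = 0.
It is a regular singular point because x P_1(x) = p(x) = -3 and x^2 P_2(x) = q(x) = x + 3 are polynomials, hence analytic at x = 0.
p(0) = -3,  q(0) = 3.
Indicial equation: r(r-1) + p(0) r + q(0) = 0, i.e. r^2 + (p(0) - 1) r + q(0) = 0, i.e. r^2 - 4 r + 3 = 0.
Discriminant: (-4)^2 - 4(3) = 4, so r = (4 ± 2)/2.
Solving: r_1 = 3, r_2 = 1.

indicial: r^2 - 4 r + 3 = 0; roots r_1 = 3, r_2 = 1


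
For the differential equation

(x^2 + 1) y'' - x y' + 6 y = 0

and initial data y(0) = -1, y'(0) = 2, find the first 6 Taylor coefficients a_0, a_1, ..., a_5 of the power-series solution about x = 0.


Ansatz: y(x) = sum_{n>=0} a_n x^n, so y'(x) = sum_{n>=1} n a_n x^(n-1) and y''(x) = sum_{n>=2} n(n-1) a_n x^(n-2).
Substitute into P(x) y'' + Q(x) y' + R(x) y = 0 with P(x) = x^2 + 1, Q(x) = -x, R(x) = 6, and match powers of x.
Initial conditions: a_0 = -1, a_1 = 2.
Setting the coefficient of each power of x to zero and solving order by order (substituting the coefficients already found):
  x^0: 2 a_2 + 6 a_0 = 0  ->  2 a_2 = -6 a_0 = 6  ->  a_2 = 3
  x^1: 6 a_3 + 5 a_1 = 0  ->  6 a_3 = -5 a_1 = -10  ->  a_3 = -5/3
  x^2: 12 a_4 + 6 a_2 = 0  ->  12 a_4 = -6 a_2 = -18  ->  a_4 = -3/2
  x^3: 20 a_5 + 9 a_3 = 0  ->  20 a_5 = -9 a_3 = 15  ->  a_5 = 3/4
Truncated series: y(x) = -1 + 2 x + 3 x^2 - (5/3) x^3 - (3/2) x^4 + (3/4) x^5 + O(x^6).

a_0 = -1; a_1 = 2; a_2 = 3; a_3 = -5/3; a_4 = -3/2; a_5 = 3/4


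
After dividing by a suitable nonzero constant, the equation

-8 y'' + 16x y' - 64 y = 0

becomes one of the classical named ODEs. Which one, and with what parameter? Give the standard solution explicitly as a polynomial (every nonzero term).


All three coefficients share the factor -8; dividing through by -8 gives  y'' - 2x y' + 8 y = 0.
This matches the Hermite equation y'' - 2x y' + 2n y = 0 with 2n = 8, so n = 4; the polynomial solution is H_4(x).
With y = sum_k a_k x^k, matching x^k gives (k+2)(k+1) a_{k+2} = 2(k - n) a_k = 2(k - 4) a_k. The right side vanishes at k = 4, so the series with the parity of 4 terminates at degree 4.
Standard normalization: leading coefficient of H_n is 2^n, so a_4 = 2^4 = 16. Work downward with a_k = (k+1)(k+2) a_{k+2} / (2(k - n)):
  a_2 = (3)(4)(16) / (2(2 - 4)) = 192/(-4) = -48
  a_0 = (1)(2)(-48) / (2(0 - 4)) = -96/(-8) = 12
Hence H_4(x) = 16 x^4 - 48 x^2 + 12.

H_4(x); series = 16 x^4 - 48 x^2 + 12


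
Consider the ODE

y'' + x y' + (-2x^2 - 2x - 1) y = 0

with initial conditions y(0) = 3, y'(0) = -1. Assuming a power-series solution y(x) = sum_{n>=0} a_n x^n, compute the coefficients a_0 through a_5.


Ansatz: y(x) = sum_{n>=0} a_n x^n, so y'(x) = sum_{n>=1} n a_n x^(n-1) and y''(x) = sum_{n>=2} n(n-1) a_n x^(n-2).
Substitute into P(x) y'' + Q(x) y' + R(x) y = 0 with P(x) = 1, Q(x) = x, R(x) = -2x^2 - 2x - 1, and match powers of x.
Initial conditions: a_0 = 3, a_1 = -1.
Setting the coefficient of each power of x to zero and solving order by order (substituting the coefficients already found):
  x^0: 2 a_2 - a_0 = 0  ->  2 a_2 = a_0 = 3  ->  a_2 = 3/2
  x^1: 6 a_3 - 2 a_0 = 0  ->  6 a_3 = 2 a_0 = 6  ->  a_3 = 1
  x^2: 12 a_4 + a_2 - 2 a_1 - 2 a_0 = 0  ->  12 a_4 = -a_2 + 2 a_1 + 2 a_0 = 5/2  ->  a_4 = 5/24
  x^3: 20 a_5 + 2 a_3 - 2 a_2 - 2 a_1 = 0  ->  20 a_5 = -2 a_3 + 2 a_2 + 2 a_1 = -1  ->  a_5 = -1/20
Truncated series: y(x) = 3 - x + (3/2) x^2 + x^3 + (5/24) x^4 - (1/20) x^5 + O(x^6).

a_0 = 3; a_1 = -1; a_2 = 3/2; a_3 = 1; a_4 = 5/24; a_5 = -1/20


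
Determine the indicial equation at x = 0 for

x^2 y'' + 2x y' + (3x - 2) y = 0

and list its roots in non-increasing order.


Divide by x^2 to reach normal form y'' + P_1(x) y' + P_2(x) y = 0 with P_1(x) = 2/x and P_2(x) = 3/x - 2/x^2.
x = 0 is a singular point because the y'-coefficient 2/x has a pole at x = 0 and the y-coefficient 3/x - 2/x^2 has a pole at x = 0.
It is a regular singular point because x P_1(x) = p(x) = 2 and x^2 P_2(x) = q(x) = 3x - 2 are polynomials, hence analytic at x = 0.
p(0) = 2,  q(0) = -2.
Indicial equation: r(r-1) + p(0) r + q(0) = 0, i.e. r^2 + (p(0) - 1) r + q(0) = 0, i.e. r^2 + 1 r - 2 = 0.
Discriminant: (1)^2 - 4(-2) = 9, so r = (-1 ± 3)/2.
Solving: r_1 = 1, r_2 = -2.

indicial: r^2 + 1 r - 2 = 0; roots r_1 = 1, r_2 = -2


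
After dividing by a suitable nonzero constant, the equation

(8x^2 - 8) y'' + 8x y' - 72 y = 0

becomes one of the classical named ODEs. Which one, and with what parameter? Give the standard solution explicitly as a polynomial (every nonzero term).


All three coefficients share the factor -8; dividing through by -8 gives  (1 - x^2) y'' - x y' + 9 y = 0.
This matches the Chebyshev equation (1 - x^2) y'' - x y' + n^2 y = 0 (note the -x y' term, not -2x y') with n^2 = 9, so n = 3; the polynomial solution is T_3(x).
With y = sum_k a_k x^k, matching x^k gives (k+2)(k+1) a_{k+2} = (k^2 - n^2) a_k = (k - 3)(k + 3) a_k. The right side vanishes at k = 3, so the series with the parity of 3 terminates at degree 3.
Standard normalization: leading coefficient of T_n is 2^(n-1), so a_3 = 2^2 = 4. Work downward with a_k = (k+1)(k+2) a_{k+2} / ((k - 3)(k + 3)):
  a_1 = (2)(3)(4) / ((1 - 3)(1 + 3)) = 24/(-8) = -3
Hence T_3(x) = 4 x^3 - 3 x.

T_3(x); series = 4 x^3 - 3 x


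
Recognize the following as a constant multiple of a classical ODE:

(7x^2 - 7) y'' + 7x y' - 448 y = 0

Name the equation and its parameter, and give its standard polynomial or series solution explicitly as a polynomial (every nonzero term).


All three coefficients share the factor -7; dividing through by -7 gives  (1 - x^2) y'' - x y' + 64 y = 0.
This matches the Chebyshev equation (1 - x^2) y'' - x y' + n^2 y = 0 (note the -x y' term, not -2x y') with n^2 = 64, so n = 8; the polynomial solution is T_8(x).
With y = sum_k a_k x^k, matching x^k gives (k+2)(k+1) a_{k+2} = (k^2 - n^2) a_k = (k - 8)(k + 8) a_k. The right side vanishes at k = 8, so the series with the parity of 8 terminates at degree 8.
Standard normalization: leading coefficient of T_n is 2^(n-1), so a_8 = 2^7 = 128. Work downward with a_k = (k+1)(k+2) a_{k+2} / ((k - 8)(k + 8)):
  a_6 = (7)(8)(128) / ((6 - 8)(6 + 8)) = 7168/(-28) = -256
  a_4 = (5)(6)(-256) / ((4 - 8)(4 + 8)) = -7680/(-48) = 160
  a_2 = (3)(4)(160) / ((2 - 8)(2 + 8)) = 1920/(-60) = -32
  a_0 = (1)(2)(-32) / ((0 - 8)(0 + 8)) = -64/(-64) = 1
Hence T_8(x) = 128 x^8 - 256 x^6 + 160 x^4 - 32 x^2 + 1.

T_8(x); series = 128 x^8 - 256 x^6 + 160 x^4 - 32 x^2 + 1


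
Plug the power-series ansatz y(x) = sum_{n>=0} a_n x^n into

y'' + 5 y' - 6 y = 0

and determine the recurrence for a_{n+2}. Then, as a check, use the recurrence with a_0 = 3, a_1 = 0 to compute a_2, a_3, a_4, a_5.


Substitute y = sum_n a_n x^n.
y''(x) has coefficient (n+2)(n+1) a_{n+2} at x^n;
5 y'(x) has coefficient 5 (n+1) a_{n+1} at x^n;
-6 y(x) has coefficient -6 a_n at x^n.
Matching x^n: (n+2)(n+1) a_{n+2} + 5 (n+1) a_{n+1} - 6 a_n = 0.
Thus a_{n+2} = [-5 (n+1) a_{n+1} + 6 a_n] / ((n+1)(n+2)).

Check with a_0 = 3, a_1 = 0 (apply the recurrence for n = 0, 1, 2, 3): a_0 = 3, a_1 = 0, a_2 = 9, a_3 = -15, a_4 = 93/4, a_5 = -111/4.

a_(n+2) = [-5 (n+1) a_(n+1) + 6 a_n] / ((n+1)(n+2)); check: a_0 = 3, a_1 = 0, a_2 = 9, a_3 = -15, a_4 = 93/4, a_5 = -111/4


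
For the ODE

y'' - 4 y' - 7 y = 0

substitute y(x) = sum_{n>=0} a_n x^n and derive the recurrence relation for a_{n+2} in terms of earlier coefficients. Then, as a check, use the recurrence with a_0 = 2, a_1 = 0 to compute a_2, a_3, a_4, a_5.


Substitute y = sum_n a_n x^n.
y''(x) has coefficient (n+2)(n+1) a_{n+2} at x^n;
-4 y'(x) has coefficient -4 (n+1) a_{n+1} at x^n;
-7 y(x) has coefficient -7 a_n at x^n.
Matching x^n: (n+2)(n+1) a_{n+2} - 4 (n+1) a_{n+1} - 7 a_n = 0.
Thus a_{n+2} = [4 (n+1) a_{n+1} + 7 a_n] / ((n+1)(n+2)).

Check with a_0 = 2, a_1 = 0 (apply the recurrence for n = 0, 1, 2, 3): a_0 = 2, a_1 = 0, a_2 = 7, a_3 = 28/3, a_4 = 161/12, a_5 = 14.

a_(n+2) = [4 (n+1) a_(n+1) + 7 a_n] / ((n+1)(n+2)); check: a_0 = 2, a_1 = 0, a_2 = 7, a_3 = 28/3, a_4 = 161/12, a_5 = 14


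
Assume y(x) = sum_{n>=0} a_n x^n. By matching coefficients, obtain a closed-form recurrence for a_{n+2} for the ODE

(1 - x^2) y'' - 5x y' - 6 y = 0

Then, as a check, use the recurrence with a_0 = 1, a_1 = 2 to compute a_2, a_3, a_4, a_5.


Substitute y = sum_n a_n x^n.
(1 - 1 x^2) y'' contributes (n+2)(n+1) a_{n+2} - n(n-1) a_n at x^n.
-5 x y'(x) contributes -5 n a_n at x^n.
-6 y(x) contributes -6 a_n at x^n.
Matching x^n: (n+2)(n+1) a_{n+2} + (-n(n-1) - 5 n - 6) a_n = 0.
Thus a_{n+2} = (n(n-1) + 5 n + 6) / ((n+1)(n+2)) * a_n.

Check with a_0 = 1, a_1 = 2 (apply the recurrence for n = 0, 1, 2, 3): a_0 = 1, a_1 = 2, a_2 = 3, a_3 = 11/3, a_4 = 9/2, a_5 = 99/20.

a_(n+2) = (n(n-1) + 5 n + 6) / ((n+1)(n+2)) * a_n; check: a_0 = 1, a_1 = 2, a_2 = 3, a_3 = 11/3, a_4 = 9/2, a_5 = 99/20


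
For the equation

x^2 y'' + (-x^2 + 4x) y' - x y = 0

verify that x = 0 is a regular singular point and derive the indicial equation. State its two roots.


Divide by x^2 to reach normal form y'' + P_1(x) y' + P_2(x) y = 0 with P_1(x) = -1 + 4/x and P_2(x) = -1/x.
x = 0 is a singular point because the y'-coefficient -1 + 4/x has a pole at x = 0 and the y-coefficient -1/x has a pole at x = 0.
It is a regular singular point because x P_1(x) = p(x) = 4 - x and x^2 P_2(x) = q(x) = -x are polynomials, hence analytic at x = 0.
p(0) = 4,  q(0) = 0.
Indicial equation: r(r-1) + p(0) r + q(0) = 0, i.e. r^2 + (p(0) - 1) r + q(0) = 0, i.e. r^2 + 3 r = 0.
Discriminant: (3)^2 - 4(0) = 9, so r = (-3 ± 3)/2.
Solving: r_1 = 0, r_2 = -3.

indicial: r^2 + 3 r = 0; roots r_1 = 0, r_2 = -3


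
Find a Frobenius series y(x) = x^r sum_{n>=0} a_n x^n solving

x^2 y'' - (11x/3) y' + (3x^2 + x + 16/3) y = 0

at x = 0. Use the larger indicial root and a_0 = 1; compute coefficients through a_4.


Write in Frobenius form y'' + (p(x)/x) y' + (q(x)/x^2) y = 0:
  p(x) = -11/3,  q(x) = 3x^2 + x + 16/3.
Indicial equation: r(r-1) + (-11/3) r + (16/3) = 0 -> roots r_1 = 8/3, r_2 = 2.
Take r = r_1 = 8/3. Let y(x) = x^r sum_{n>=0} a_n x^n with a_0 = 1.
Substitute y = x^r sum a_n x^n and match x^{r+n}. The recurrence is
  D(n) a_n + 1 a_{n-1} + 3 a_{n-2} = 0,  where D(n) = (r+n)(r+n-1) + (-11/3)(r+n) + (16/3).
  a_n = [-1 a_{n-1} - 3 a_{n-2}] / D(n).
Since the indicial polynomial factors as (r - r_1)(r - r_2), D(n) = (r_1 + n - r_1)(r_1 + n - r_2) = n(n + 2/3).
Evaluating step by step (a_0 = 1):
  n = 1: D(1) = 1(1 + 2/3) = 5/3; numerator = -1(1) = -1; a_1 = (-1)/(5/3) = -3/5
  n = 2: D(2) = 2(2 + 2/3) = 16/3; numerator = -1(-3/5) - 3(1) = -12/5; a_2 = (-12/5)/(16/3) = -9/20
  n = 3: D(3) = 3(3 + 2/3) = 11; numerator = -1(-9/20) - 3(-3/5) = 9/4; a_3 = (9/4)/(11) = 9/44
  n = 4: D(4) = 4(4 + 2/3) = 56/3; numerator = -1(9/44) - 3(-9/20) = 63/55; a_4 = (63/55)/(56/3) = 27/440

r = 8/3; a_0 = 1; a_1 = -3/5; a_2 = -9/20; a_3 = 9/44; a_4 = 27/440


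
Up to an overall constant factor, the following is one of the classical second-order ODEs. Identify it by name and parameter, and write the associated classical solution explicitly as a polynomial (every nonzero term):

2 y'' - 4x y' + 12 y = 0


All three coefficients share the factor 2; dividing through by 2 gives  y'' - 2x y' + 6 y = 0.
This matches the Hermite equation y'' - 2x y' + 2n y = 0 with 2n = 6, so n = 3; the polynomial solution is H_3(x).
With y = sum_k a_k x^k, matching x^k gives (k+2)(k+1) a_{k+2} = 2(k - n) a_k = 2(k - 3) a_k. The right side vanishes at k = 3, so the series with the parity of 3 terminates at degree 3.
Standard normalization: leading coefficient of H_n is 2^n, so a_3 = 2^3 = 8. Work downward with a_k = (k+1)(k+2) a_{k+2} / (2(k - n)):
  a_1 = (2)(3)(8) / (2(1 - 3)) = 48/(-4) = -12
Hence H_3(x) = 8 x^3 - 12 x.

H_3(x); series = 8 x^3 - 12 x


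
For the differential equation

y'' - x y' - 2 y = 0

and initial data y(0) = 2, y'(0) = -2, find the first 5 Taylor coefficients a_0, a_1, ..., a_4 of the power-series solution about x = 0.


Ansatz: y(x) = sum_{n>=0} a_n x^n, so y'(x) = sum_{n>=1} n a_n x^(n-1) and y''(x) = sum_{n>=2} n(n-1) a_n x^(n-2).
Substitute into P(x) y'' + Q(x) y' + R(x) y = 0 with P(x) = 1, Q(x) = -x, R(x) = -2, and match powers of x.
Initial conditions: a_0 = 2, a_1 = -2.
Setting the coefficient of each power of x to zero and solving order by order (substituting the coefficients already found):
  x^0: 2 a_2 - 2 a_0 = 0  ->  2 a_2 = 2 a_0 = 4  ->  a_2 = 2
  x^1: 6 a_3 - 3 a_1 = 0  ->  6 a_3 = 3 a_1 = -6  ->  a_3 = -1
  x^2: 12 a_4 - 4 a_2 = 0  ->  12 a_4 = 4 a_2 = 8  ->  a_4 = 2/3
Truncated series: y(x) = 2 - 2 x + 2 x^2 - x^3 + (2/3) x^4 + O(x^5).

a_0 = 2; a_1 = -2; a_2 = 2; a_3 = -1; a_4 = 2/3


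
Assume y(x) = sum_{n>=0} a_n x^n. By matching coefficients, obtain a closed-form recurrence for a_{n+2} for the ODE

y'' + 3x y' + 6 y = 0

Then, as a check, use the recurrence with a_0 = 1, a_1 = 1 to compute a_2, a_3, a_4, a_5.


Substitute y = sum_n a_n x^n.
y''(x) has coefficient (n+2)(n+1) a_{n+2} at x^n;
3 x y'(x) has coefficient 3 n a_n at x^n (shift);
6 y(x) has coefficient 6 a_n at x^n.
Matching x^n: (n+2)(n+1) a_{n+2} + (3n + 6) a_n = 0.
Thus a_{n+2} = (-3n - 6) / ((n+1)(n+2)) * a_n.

Check with a_0 = 1, a_1 = 1 (apply the recurrence for n = 0, 1, 2, 3): a_0 = 1, a_1 = 1, a_2 = -3, a_3 = -3/2, a_4 = 3, a_5 = 9/8.

a_(n+2) = (-3n - 6) / ((n+1)(n+2)) * a_n; check: a_0 = 1, a_1 = 1, a_2 = -3, a_3 = -3/2, a_4 = 3, a_5 = 9/8


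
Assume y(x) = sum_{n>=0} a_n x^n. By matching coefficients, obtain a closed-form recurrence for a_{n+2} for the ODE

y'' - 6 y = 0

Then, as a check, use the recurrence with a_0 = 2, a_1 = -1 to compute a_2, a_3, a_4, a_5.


Substitute y = sum_n a_n x^n into y'' + (const) y = 0.
y''(x) = sum_{n>=0} (n+2)(n+1) a_{n+2} x^n.
The ODE becomes sum_n [(n+2)(n+1) a_{n+2} - 6 a_n] x^n = 0.
Setting each coefficient to zero gives the recurrence:
  (n+2)(n+1) a_{n+2} - 6 a_n = 0,
  a_{n+2} = 6 / ((n+1)(n+2)) a_n.

Check with a_0 = 2, a_1 = -1 (apply the recurrence for n = 0, 1, 2, 3): a_0 = 2, a_1 = -1, a_2 = 6, a_3 = -1, a_4 = 3, a_5 = -3/10.

a_{n+2} = 6/((n+1)(n+2)) * a_n; check: a_0 = 2, a_1 = -1, a_2 = 6, a_3 = -1, a_4 = 3, a_5 = -3/10


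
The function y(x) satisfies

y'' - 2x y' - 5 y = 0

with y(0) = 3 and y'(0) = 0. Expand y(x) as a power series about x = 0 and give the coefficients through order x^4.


Ansatz: y(x) = sum_{n>=0} a_n x^n, so y'(x) = sum_{n>=1} n a_n x^(n-1) and y''(x) = sum_{n>=2} n(n-1) a_n x^(n-2).
Substitute into P(x) y'' + Q(x) y' + R(x) y = 0 with P(x) = 1, Q(x) = -2x, R(x) = -5, and match powers of x.
Initial conditions: a_0 = 3, a_1 = 0.
Setting the coefficient of each power of x to zero and solving order by order (substituting the coefficients already found):
  x^0: 2 a_2 - 5 a_0 = 0  ->  2 a_2 = 5 a_0 = 15  ->  a_2 = 15/2
  x^1: 6 a_3 - 7 a_1 = 0  ->  6 a_3 = 7 a_1 = 0  ->  a_3 = 0
  x^2: 12 a_4 - 9 a_2 = 0  ->  12 a_4 = 9 a_2 = 135/2  ->  a_4 = 45/8
Truncated series: y(x) = 3 + (15/2) x^2 + (45/8) x^4 + O(x^5).

a_0 = 3; a_1 = 0; a_2 = 15/2; a_3 = 0; a_4 = 45/8


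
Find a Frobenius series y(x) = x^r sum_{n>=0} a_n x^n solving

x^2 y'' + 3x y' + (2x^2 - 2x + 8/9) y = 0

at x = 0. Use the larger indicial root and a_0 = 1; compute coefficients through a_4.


Write in Frobenius form y'' + (p(x)/x) y' + (q(x)/x^2) y = 0:
  p(x) = 3,  q(x) = 2x^2 - 2x + 8/9.
Indicial equation: r(r-1) + (3) r + (8/9) = 0 -> roots r_1 = -2/3, r_2 = -4/3.
Take r = r_1 = -2/3. Let y(x) = x^r sum_{n>=0} a_n x^n with a_0 = 1.
Substitute y = x^r sum a_n x^n and match x^{r+n}. The recurrence is
  D(n) a_n - 2 a_{n-1} + 2 a_{n-2} = 0,  where D(n) = (r+n)(r+n-1) + (3)(r+n) + (8/9).
  a_n = [2 a_{n-1} - 2 a_{n-2}] / D(n).
Since the indicial polynomial factors as (r - r_1)(r - r_2), D(n) = (r_1 + n - r_1)(r_1 + n - r_2) = n(n + 2/3).
Evaluating step by step (a_0 = 1):
  n = 1: D(1) = 1(1 + 2/3) = 5/3; numerator = 2(1) = 2; a_1 = (2)/(5/3) = 6/5
  n = 2: D(2) = 2(2 + 2/3) = 16/3; numerator = 2(6/5) - 2(1) = 2/5; a_2 = (2/5)/(16/3) = 3/40
  n = 3: D(3) = 3(3 + 2/3) = 11; numerator = 2(3/40) - 2(6/5) = -9/4; a_3 = (-9/4)/(11) = -9/44
  n = 4: D(4) = 4(4 + 2/3) = 56/3; numerator = 2(-9/44) - 2(3/40) = -123/220; a_4 = (-123/220)/(56/3) = -369/12320

r = -2/3; a_0 = 1; a_1 = 6/5; a_2 = 3/40; a_3 = -9/44; a_4 = -369/12320


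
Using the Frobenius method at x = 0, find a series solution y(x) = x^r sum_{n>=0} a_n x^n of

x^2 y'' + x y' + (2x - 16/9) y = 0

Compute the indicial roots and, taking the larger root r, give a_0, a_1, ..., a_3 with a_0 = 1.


Write in Frobenius form y'' + (p(x)/x) y' + (q(x)/x^2) y = 0:
  p(x) = 1,  q(x) = 2x - 16/9.
Indicial equation: r(r-1) + (1) r + (-16/9) = 0 -> roots r_1 = 4/3, r_2 = -4/3.
Take r = r_1 = 4/3. Let y(x) = x^r sum_{n>=0} a_n x^n with a_0 = 1.
Substitute y = x^r sum a_n x^n and match x^{r+n}. The recurrence is
  D(n) a_n + 2 a_{n-1} = 0,  where D(n) = (r+n)(r+n-1) + (1)(r+n) + (-16/9).
  a_n = -2 / D(n) * a_{n-1}.
Since the indicial polynomial factors as (r - r_1)(r - r_2), D(n) = (r_1 + n - r_1)(r_1 + n - r_2) = n(n + 8/3).
Evaluating step by step (a_0 = 1):
  n = 1: D(1) = 1(1 + 8/3) = 11/3; numerator = -2(1) = -2; a_1 = (-2)/(11/3) = -6/11
  n = 2: D(2) = 2(2 + 8/3) = 28/3; numerator = -2(-6/11) = 12/11; a_2 = (12/11)/(28/3) = 9/77
  n = 3: D(3) = 3(3 + 8/3) = 17; numerator = -2(9/77) = -18/77; a_3 = (-18/77)/(17) = -18/1309

r = 4/3; a_0 = 1; a_1 = -6/11; a_2 = 9/77; a_3 = -18/1309


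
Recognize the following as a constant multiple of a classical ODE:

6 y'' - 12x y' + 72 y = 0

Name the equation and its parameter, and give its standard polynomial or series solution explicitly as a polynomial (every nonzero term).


All three coefficients share the factor 6; dividing through by 6 gives  y'' - 2x y' + 12 y = 0.
This matches the Hermite equation y'' - 2x y' + 2n y = 0 with 2n = 12, so n = 6; the polynomial solution is H_6(x).
With y = sum_k a_k x^k, matching x^k gives (k+2)(k+1) a_{k+2} = 2(k - n) a_k = 2(k - 6) a_k. The right side vanishes at k = 6, so the series with the parity of 6 terminates at degree 6.
Standard normalization: leading coefficient of H_n is 2^n, so a_6 = 2^6 = 64. Work downward with a_k = (k+1)(k+2) a_{k+2} / (2(k - n)):
  a_4 = (5)(6)(64) / (2(4 - 6)) = 1920/(-4) = -480
  a_2 = (3)(4)(-480) / (2(2 - 6)) = -5760/(-8) = 720
  a_0 = (1)(2)(720) / (2(0 - 6)) = 1440/(-12) = -120
Hence H_6(x) = 64 x^6 - 480 x^4 + 720 x^2 - 120.

H_6(x); series = 64 x^6 - 480 x^4 + 720 x^2 - 120


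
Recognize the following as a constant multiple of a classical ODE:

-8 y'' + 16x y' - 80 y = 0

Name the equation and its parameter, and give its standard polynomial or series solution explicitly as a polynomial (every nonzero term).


All three coefficients share the factor -8; dividing through by -8 gives  y'' - 2x y' + 10 y = 0.
This matches the Hermite equation y'' - 2x y' + 2n y = 0 with 2n = 10, so n = 5; the polynomial solution is H_5(x).
With y = sum_k a_k x^k, matching x^k gives (k+2)(k+1) a_{k+2} = 2(k - n) a_k = 2(k - 5) a_k. The right side vanishes at k = 5, so the series with the parity of 5 terminates at degree 5.
Standard normalization: leading coefficient of H_n is 2^n, so a_5 = 2^5 = 32. Work downward with a_k = (k+1)(k+2) a_{k+2} / (2(k - n)):
  a_3 = (4)(5)(32) / (2(3 - 5)) = 640/(-4) = -160
  a_1 = (2)(3)(-160) / (2(1 - 5)) = -960/(-8) = 120
Hence H_5(x) = 32 x^5 - 160 x^3 + 120 x.

H_5(x); series = 32 x^5 - 160 x^3 + 120 x


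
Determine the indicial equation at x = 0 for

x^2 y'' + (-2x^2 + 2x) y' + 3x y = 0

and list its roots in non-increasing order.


Divide by x^2 to reach normal form y'' + P_1(x) y' + P_2(x) y = 0 with P_1(x) = -2 + 2/x and P_2(x) = 3/x.
x = 0 is a singular point because the y'-coefficient -2 + 2/x has a pole at x = 0 and the y-coefficient 3/x has a pole at x = 0.
It is a regular singular point because x P_1(x) = p(x) = 2 - 2x and x^2 P_2(x) = q(x) = 3x are polynomials, hence analytic at x = 0.
p(0) = 2,  q(0) = 0.
Indicial equation: r(r-1) + p(0) r + q(0) = 0, i.e. r^2 + (p(0) - 1) r + q(0) = 0, i.e. r^2 + 1 r = 0.
Discriminant: (1)^2 - 4(0) = 1, so r = (-1 ± 1)/2.
Solving: r_1 = 0, r_2 = -1.

indicial: r^2 + 1 r = 0; roots r_1 = 0, r_2 = -1


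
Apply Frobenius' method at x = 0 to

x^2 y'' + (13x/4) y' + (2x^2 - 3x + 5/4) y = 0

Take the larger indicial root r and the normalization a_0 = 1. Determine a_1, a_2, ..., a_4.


Write in Frobenius form y'' + (p(x)/x) y' + (q(x)/x^2) y = 0:
  p(x) = 13/4,  q(x) = 2x^2 - 3x + 5/4.
Indicial equation: r(r-1) + (13/4) r + (5/4) = 0 -> roots r_1 = -1, r_2 = -5/4.
Take r = r_1 = -1. Let y(x) = x^r sum_{n>=0} a_n x^n with a_0 = 1.
Substitute y = x^r sum a_n x^n and match x^{r+n}. The recurrence is
  D(n) a_n - 3 a_{n-1} + 2 a_{n-2} = 0,  where D(n) = (r+n)(r+n-1) + (13/4)(r+n) + (5/4).
  a_n = [3 a_{n-1} - 2 a_{n-2}] / D(n).
Since the indicial polynomial factors as (r - r_1)(r - r_2), D(n) = (r_1 + n - r_1)(r_1 + n - r_2) = n(n + 1/4).
Evaluating step by step (a_0 = 1):
  n = 1: D(1) = 1(1 + 1/4) = 5/4; numerator = 3(1) = 3; a_1 = (3)/(5/4) = 12/5
  n = 2: D(2) = 2(2 + 1/4) = 9/2; numerator = 3(12/5) - 2(1) = 26/5; a_2 = (26/5)/(9/2) = 52/45
  n = 3: D(3) = 3(3 + 1/4) = 39/4; numerator = 3(52/45) - 2(12/5) = -4/3; a_3 = (-4/3)/(39/4) = -16/117
  n = 4: D(4) = 4(4 + 1/4) = 17; numerator = 3(-16/117) - 2(52/45) = -1592/585; a_4 = (-1592/585)/(17) = -1592/9945

r = -1; a_0 = 1; a_1 = 12/5; a_2 = 52/45; a_3 = -16/117; a_4 = -1592/9945


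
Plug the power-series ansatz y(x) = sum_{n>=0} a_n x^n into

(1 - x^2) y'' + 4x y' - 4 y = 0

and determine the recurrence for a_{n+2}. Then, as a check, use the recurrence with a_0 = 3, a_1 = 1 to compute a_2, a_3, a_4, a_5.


Substitute y = sum_n a_n x^n.
(1 - 1 x^2) y'' contributes (n+2)(n+1) a_{n+2} - n(n-1) a_n at x^n.
4 x y'(x) contributes 4 n a_n at x^n.
-4 y(x) contributes -4 a_n at x^n.
Matching x^n: (n+2)(n+1) a_{n+2} + (-n(n-1) + 4 n - 4) a_n = 0.
Thus a_{n+2} = (n(n-1) - 4 n + 4) / ((n+1)(n+2)) * a_n.

Check with a_0 = 3, a_1 = 1 (apply the recurrence for n = 0, 1, 2, 3): a_0 = 3, a_1 = 1, a_2 = 6, a_3 = 0, a_4 = -1, a_5 = 0.

a_(n+2) = (n(n-1) - 4 n + 4) / ((n+1)(n+2)) * a_n; check: a_0 = 3, a_1 = 1, a_2 = 6, a_3 = 0, a_4 = -1, a_5 = 0


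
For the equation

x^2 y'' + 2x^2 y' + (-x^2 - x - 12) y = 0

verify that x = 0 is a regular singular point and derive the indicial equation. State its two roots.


Divide by x^2 to reach normal form y'' + P_1(x) y' + P_2(x) y = 0 with P_1(x) = 2 and P_2(x) = -1 - 1/x - 12/x^2.
x = 0 is a singular point because the y-coefficient -1 - 1/x - 12/x^2 has a pole at x = 0.
It is a regular singular point because x P_1(x) = p(x) = 2x and x^2 P_2(x) = q(x) = -x^2 - x - 12 are polynomials, hence analytic at x = 0.
p(0) = 0,  q(0) = -12.
Indicial equation: r(r-1) + p(0) r + q(0) = 0, i.e. r^2 + (p(0) - 1) r + q(0) = 0, i.e. r^2 - 1 r - 12 = 0.
Discriminant: (-1)^2 - 4(-12) = 49, so r = (1 ± 7)/2.
Solving: r_1 = 4, r_2 = -3.

indicial: r^2 - 1 r - 12 = 0; roots r_1 = 4, r_2 = -3


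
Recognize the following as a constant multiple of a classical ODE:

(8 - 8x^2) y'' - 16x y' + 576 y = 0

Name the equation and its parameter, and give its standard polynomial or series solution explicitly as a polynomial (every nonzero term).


All three coefficients share the factor 8; dividing through by 8 gives  (1 - x^2) y'' - 2x y' + 72 y = 0.
This matches the Legendre equation (1 - x^2) y'' - 2x y' + n(n+1) y = 0 (note the -2x y' term) with n(n+1) = 72, so n = 8; the polynomial solution is P_8(x).
With y = sum_k a_k x^k, matching x^k gives (k+2)(k+1) a_{k+2} = [k(k+1) - n(n+1)] a_k = (k - 8)(k + 9) a_k. The right side vanishes at k = 8, so the series with the parity of 8 terminates at degree 8.
Standard normalization (P_n(1) = 1): leading coefficient (2n)!/(2^n (n!)^2) = 20922789888000/(256*1625702400) = 6435/128, so a_8 = 6435/128. Work downward with a_k = (k+1)(k+2) a_{k+2} / ((k - 8)(k + 9)):
  a_6 = (7)(8)(6435/128) / ((6 - 8)(6 + 9)) = (45045/16)/(-30) = -3003/32
  a_4 = (5)(6)(-3003/32) / ((4 - 8)(4 + 9)) = (-45045/16)/(-52) = 3465/64
  a_2 = (3)(4)(3465/64) / ((2 - 8)(2 + 9)) = (10395/16)/(-66) = -315/32
  a_0 = (1)(2)(-315/32) / ((0 - 8)(0 + 9)) = (-315/16)/(-72) = 35/128
Hence P_8(x) = 6435 x^8/128 - 3003 x^6/32 + 3465 x^4/64 - 315 x^2/32 + 35/128.

P_8(x); series = 6435 x^8/128 - 3003 x^6/32 + 3465 x^4/64 - 315 x^2/32 + 35/128


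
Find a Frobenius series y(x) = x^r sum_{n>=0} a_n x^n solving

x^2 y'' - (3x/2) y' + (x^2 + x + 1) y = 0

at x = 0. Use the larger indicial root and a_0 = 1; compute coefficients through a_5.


Write in Frobenius form y'' + (p(x)/x) y' + (q(x)/x^2) y = 0:
  p(x) = -3/2,  q(x) = x^2 + x + 1.
Indicial equation: r(r-1) + (-3/2) r + (1) = 0 -> roots r_1 = 2, r_2 = 1/2.
Take r = r_1 = 2. Let y(x) = x^r sum_{n>=0} a_n x^n with a_0 = 1.
Substitute y = x^r sum a_n x^n and match x^{r+n}. The recurrence is
  D(n) a_n + 1 a_{n-1} + 1 a_{n-2} = 0,  where D(n) = (r+n)(r+n-1) + (-3/2)(r+n) + (1).
  a_n = [-1 a_{n-1} - 1 a_{n-2}] / D(n).
Since the indicial polynomial factors as (r - r_1)(r - r_2), D(n) = (r_1 + n - r_1)(r_1 + n - r_2) = n(n + 3/2).
Evaluating step by step (a_0 = 1):
  n = 1: D(1) = 1(1 + 3/2) = 5/2; numerator = -1(1) = -1; a_1 = (-1)/(5/2) = -2/5
  n = 2: D(2) = 2(2 + 3/2) = 7; numerator = -1(-2/5) - 1(1) = -3/5; a_2 = (-3/5)/(7) = -3/35
  n = 3: D(3) = 3(3 + 3/2) = 27/2; numerator = -1(-3/35) - 1(-2/5) = 17/35; a_3 = (17/35)/(27/2) = 34/945
  n = 4: D(4) = 4(4 + 3/2) = 22; numerator = -1(34/945) - 1(-3/35) = 47/945; a_4 = (47/945)/(22) = 47/20790
  n = 5: D(5) = 5(5 + 3/2) = 65/2; numerator = -1(47/20790) - 1(34/945) = -53/1386; a_5 = (-53/1386)/(65/2) = -53/45045

r = 2; a_0 = 1; a_1 = -2/5; a_2 = -3/35; a_3 = 34/945; a_4 = 47/20790; a_5 = -53/45045


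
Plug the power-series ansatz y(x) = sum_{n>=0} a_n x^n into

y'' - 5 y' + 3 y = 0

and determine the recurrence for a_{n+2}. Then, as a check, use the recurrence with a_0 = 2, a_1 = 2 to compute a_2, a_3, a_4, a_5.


Substitute y = sum_n a_n x^n.
y''(x) has coefficient (n+2)(n+1) a_{n+2} at x^n;
-5 y'(x) has coefficient -5 (n+1) a_{n+1} at x^n;
3 y(x) has coefficient 3 a_n at x^n.
Matching x^n: (n+2)(n+1) a_{n+2} - 5 (n+1) a_{n+1} + 3 a_n = 0.
Thus a_{n+2} = [5 (n+1) a_{n+1} - 3 a_n] / ((n+1)(n+2)).

Check with a_0 = 2, a_1 = 2 (apply the recurrence for n = 0, 1, 2, 3): a_0 = 2, a_1 = 2, a_2 = 2, a_3 = 7/3, a_4 = 29/12, a_5 = 31/15.

a_(n+2) = [5 (n+1) a_(n+1) - 3 a_n] / ((n+1)(n+2)); check: a_0 = 2, a_1 = 2, a_2 = 2, a_3 = 7/3, a_4 = 29/12, a_5 = 31/15


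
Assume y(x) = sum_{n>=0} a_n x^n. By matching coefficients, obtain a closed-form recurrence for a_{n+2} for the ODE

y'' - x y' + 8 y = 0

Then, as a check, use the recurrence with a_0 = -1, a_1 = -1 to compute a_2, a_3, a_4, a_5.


Substitute y = sum_n a_n x^n.
y''(x) has coefficient (n+2)(n+1) a_{n+2} at x^n;
-x y'(x) has coefficient -n a_n at x^n (shift);
8 y(x) has coefficient 8 a_n at x^n.
Matching x^n: (n+2)(n+1) a_{n+2} + (-n + 8) a_n = 0.
Thus a_{n+2} = (n - 8) / ((n+1)(n+2)) * a_n.

Check with a_0 = -1, a_1 = -1 (apply the recurrence for n = 0, 1, 2, 3): a_0 = -1, a_1 = -1, a_2 = 4, a_3 = 7/6, a_4 = -2, a_5 = -7/24.

a_(n+2) = (n - 8) / ((n+1)(n+2)) * a_n; check: a_0 = -1, a_1 = -1, a_2 = 4, a_3 = 7/6, a_4 = -2, a_5 = -7/24


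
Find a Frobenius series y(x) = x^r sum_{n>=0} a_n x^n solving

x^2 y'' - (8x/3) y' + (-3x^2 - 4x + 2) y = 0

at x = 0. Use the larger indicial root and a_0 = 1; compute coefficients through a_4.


Write in Frobenius form y'' + (p(x)/x) y' + (q(x)/x^2) y = 0:
  p(x) = -8/3,  q(x) = -3x^2 - 4x + 2.
Indicial equation: r(r-1) + (-8/3) r + (2) = 0 -> roots r_1 = 3, r_2 = 2/3.
Take r = r_1 = 3. Let y(x) = x^r sum_{n>=0} a_n x^n with a_0 = 1.
Substitute y = x^r sum a_n x^n and match x^{r+n}. The recurrence is
  D(n) a_n - 4 a_{n-1} - 3 a_{n-2} = 0,  where D(n) = (r+n)(r+n-1) + (-8/3)(r+n) + (2).
  a_n = [4 a_{n-1} + 3 a_{n-2}] / D(n).
Since the indicial polynomial factors as (r - r_1)(r - r_2), D(n) = (r_1 + n - r_1)(r_1 + n - r_2) = n(n + 7/3).
Evaluating step by step (a_0 = 1):
  n = 1: D(1) = 1(1 + 7/3) = 10/3; numerator = 4(1) = 4; a_1 = (4)/(10/3) = 6/5
  n = 2: D(2) = 2(2 + 7/3) = 26/3; numerator = 4(6/5) + 3(1) = 39/5; a_2 = (39/5)/(26/3) = 9/10
  n = 3: D(3) = 3(3 + 7/3) = 16; numerator = 4(9/10) + 3(6/5) = 36/5; a_3 = (36/5)/(16) = 9/20
  n = 4: D(4) = 4(4 + 7/3) = 76/3; numerator = 4(9/20) + 3(9/10) = 9/2; a_4 = (9/2)/(76/3) = 27/152

r = 3; a_0 = 1; a_1 = 6/5; a_2 = 9/10; a_3 = 9/20; a_4 = 27/152


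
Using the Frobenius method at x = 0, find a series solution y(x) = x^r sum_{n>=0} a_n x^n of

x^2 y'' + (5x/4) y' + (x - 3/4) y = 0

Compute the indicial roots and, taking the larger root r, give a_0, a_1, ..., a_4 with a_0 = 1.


Write in Frobenius form y'' + (p(x)/x) y' + (q(x)/x^2) y = 0:
  p(x) = 5/4,  q(x) = x - 3/4.
Indicial equation: r(r-1) + (5/4) r + (-3/4) = 0 -> roots r_1 = 3/4, r_2 = -1.
Take r = r_1 = 3/4. Let y(x) = x^r sum_{n>=0} a_n x^n with a_0 = 1.
Substitute y = x^r sum a_n x^n and match x^{r+n}. The recurrence is
  D(n) a_n + 1 a_{n-1} = 0,  where D(n) = (r+n)(r+n-1) + (5/4)(r+n) + (-3/4).
  a_n = -1 / D(n) * a_{n-1}.
Since the indicial polynomial factors as (r - r_1)(r - r_2), D(n) = (r_1 + n - r_1)(r_1 + n - r_2) = n(n + 7/4).
Evaluating step by step (a_0 = 1):
  n = 1: D(1) = 1(1 + 7/4) = 11/4; numerator = -1(1) = -1; a_1 = (-1)/(11/4) = -4/11
  n = 2: D(2) = 2(2 + 7/4) = 15/2; numerator = -1(-4/11) = 4/11; a_2 = (4/11)/(15/2) = 8/165
  n = 3: D(3) = 3(3 + 7/4) = 57/4; numerator = -1(8/165) = -8/165; a_3 = (-8/165)/(57/4) = -32/9405
  n = 4: D(4) = 4(4 + 7/4) = 23; numerator = -1(-32/9405) = 32/9405; a_4 = (32/9405)/(23) = 32/216315

r = 3/4; a_0 = 1; a_1 = -4/11; a_2 = 8/165; a_3 = -32/9405; a_4 = 32/216315


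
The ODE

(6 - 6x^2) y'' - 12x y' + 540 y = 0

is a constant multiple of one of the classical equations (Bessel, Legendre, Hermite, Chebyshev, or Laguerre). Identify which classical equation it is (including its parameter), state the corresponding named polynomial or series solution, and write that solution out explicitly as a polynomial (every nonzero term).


All three coefficients share the factor 6; dividing through by 6 gives  (1 - x^2) y'' - 2x y' + 90 y = 0.
This matches the Legendre equation (1 - x^2) y'' - 2x y' + n(n+1) y = 0 (note the -2x y' term) with n(n+1) = 90, so n = 9; the polynomial solution is P_9(x).
With y = sum_k a_k x^k, matching x^k gives (k+2)(k+1) a_{k+2} = [k(k+1) - n(n+1)] a_k = (k - 9)(k + 10) a_k. The right side vanishes at k = 9, so the series with the parity of 9 terminates at degree 9.
Standard normalization (P_n(1) = 1): leading coefficient (2n)!/(2^n (n!)^2) = 6402373705728000/(512*131681894400) = 12155/128, so a_9 = 12155/128. Work downward with a_k = (k+1)(k+2) a_{k+2} / ((k - 9)(k + 10)):
  a_7 = (8)(9)(12155/128) / ((7 - 9)(7 + 10)) = (109395/16)/(-34) = -6435/32
  a_5 = (6)(7)(-6435/32) / ((5 - 9)(5 + 10)) = (-135135/16)/(-60) = 9009/64
  a_3 = (4)(5)(9009/64) / ((3 - 9)(3 + 10)) = (45045/16)/(-78) = -1155/32
  a_1 = (2)(3)(-1155/32) / ((1 - 9)(1 + 10)) = (-3465/16)/(-88) = 315/128
Hence P_9(x) = 12155 x^9/128 - 6435 x^7/32 + 9009 x^5/64 - 1155 x^3/32 + 315 x/128.

P_9(x); series = 12155 x^9/128 - 6435 x^7/32 + 9009 x^5/64 - 1155 x^3/32 + 315 x/128


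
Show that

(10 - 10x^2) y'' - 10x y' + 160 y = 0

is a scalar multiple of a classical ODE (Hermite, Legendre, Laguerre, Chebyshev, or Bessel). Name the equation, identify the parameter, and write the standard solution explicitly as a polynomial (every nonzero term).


All three coefficients share the factor 10; dividing through by 10 gives  (1 - x^2) y'' - x y' + 16 y = 0.
This matches the Chebyshev equation (1 - x^2) y'' - x y' + n^2 y = 0 (note the -x y' term, not -2x y') with n^2 = 16, so n = 4; the polynomial solution is T_4(x).
With y = sum_k a_k x^k, matching x^k gives (k+2)(k+1) a_{k+2} = (k^2 - n^2) a_k = (k - 4)(k + 4) a_k. The right side vanishes at k = 4, so the series with the parity of 4 terminates at degree 4.
Standard normalization: leading coefficient of T_n is 2^(n-1), so a_4 = 2^3 = 8. Work downward with a_k = (k+1)(k+2) a_{k+2} / ((k - 4)(k + 4)):
  a_2 = (3)(4)(8) / ((2 - 4)(2 + 4)) = 96/(-12) = -8
  a_0 = (1)(2)(-8) / ((0 - 4)(0 + 4)) = -16/(-16) = 1
Hence T_4(x) = 8 x^4 - 8 x^2 + 1.

T_4(x); series = 8 x^4 - 8 x^2 + 1


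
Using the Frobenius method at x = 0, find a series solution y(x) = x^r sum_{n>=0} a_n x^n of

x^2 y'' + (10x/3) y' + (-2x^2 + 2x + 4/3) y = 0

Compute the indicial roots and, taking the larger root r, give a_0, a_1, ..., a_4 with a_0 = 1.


Write in Frobenius form y'' + (p(x)/x) y' + (q(x)/x^2) y = 0:
  p(x) = 10/3,  q(x) = -2x^2 + 2x + 4/3.
Indicial equation: r(r-1) + (10/3) r + (4/3) = 0 -> roots r_1 = -1, r_2 = -4/3.
Take r = r_1 = -1. Let y(x) = x^r sum_{n>=0} a_n x^n with a_0 = 1.
Substitute y = x^r sum a_n x^n and match x^{r+n}. The recurrence is
  D(n) a_n + 2 a_{n-1} - 2 a_{n-2} = 0,  where D(n) = (r+n)(r+n-1) + (10/3)(r+n) + (4/3).
  a_n = [-2 a_{n-1} + 2 a_{n-2}] / D(n).
Since the indicial polynomial factors as (r - r_1)(r - r_2), D(n) = (r_1 + n - r_1)(r_1 + n - r_2) = n(n + 1/3).
Evaluating step by step (a_0 = 1):
  n = 1: D(1) = 1(1 + 1/3) = 4/3; numerator = -2(1) = -2; a_1 = (-2)/(4/3) = -3/2
  n = 2: D(2) = 2(2 + 1/3) = 14/3; numerator = -2(-3/2) + 2(1) = 5; a_2 = (5)/(14/3) = 15/14
  n = 3: D(3) = 3(3 + 1/3) = 10; numerator = -2(15/14) + 2(-3/2) = -36/7; a_3 = (-36/7)/(10) = -18/35
  n = 4: D(4) = 4(4 + 1/3) = 52/3; numerator = -2(-18/35) + 2(15/14) = 111/35; a_4 = (111/35)/(52/3) = 333/1820

r = -1; a_0 = 1; a_1 = -3/2; a_2 = 15/14; a_3 = -18/35; a_4 = 333/1820


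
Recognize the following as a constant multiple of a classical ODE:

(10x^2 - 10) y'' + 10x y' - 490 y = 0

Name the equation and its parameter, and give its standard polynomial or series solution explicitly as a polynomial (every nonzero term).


All three coefficients share the factor -10; dividing through by -10 gives  (1 - x^2) y'' - x y' + 49 y = 0.
This matches the Chebyshev equation (1 - x^2) y'' - x y' + n^2 y = 0 (note the -x y' term, not -2x y') with n^2 = 49, so n = 7; the polynomial solution is T_7(x).
With y = sum_k a_k x^k, matching x^k gives (k+2)(k+1) a_{k+2} = (k^2 - n^2) a_k = (k - 7)(k + 7) a_k. The right side vanishes at k = 7, so the series with the parity of 7 terminates at degree 7.
Standard normalization: leading coefficient of T_n is 2^(n-1), so a_7 = 2^6 = 64. Work downward with a_k = (k+1)(k+2) a_{k+2} / ((k - 7)(k + 7)):
  a_5 = (6)(7)(64) / ((5 - 7)(5 + 7)) = 2688/(-24) = -112
  a_3 = (4)(5)(-112) / ((3 - 7)(3 + 7)) = -2240/(-40) = 56
  a_1 = (2)(3)(56) / ((1 - 7)(1 + 7)) = 336/(-48) = -7
Hence T_7(x) = 64 x^7 - 112 x^5 + 56 x^3 - 7 x.

T_7(x); series = 64 x^7 - 112 x^5 + 56 x^3 - 7 x


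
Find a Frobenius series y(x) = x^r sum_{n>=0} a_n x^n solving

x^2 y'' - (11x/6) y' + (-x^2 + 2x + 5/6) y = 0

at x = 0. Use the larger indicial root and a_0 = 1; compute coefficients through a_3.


Write in Frobenius form y'' + (p(x)/x) y' + (q(x)/x^2) y = 0:
  p(x) = -11/6,  q(x) = -x^2 + 2x + 5/6.
Indicial equation: r(r-1) + (-11/6) r + (5/6) = 0 -> roots r_1 = 5/2, r_2 = 1/3.
Take r = r_1 = 5/2. Let y(x) = x^r sum_{n>=0} a_n x^n with a_0 = 1.
Substitute y = x^r sum a_n x^n and match x^{r+n}. The recurrence is
  D(n) a_n + 2 a_{n-1} - 1 a_{n-2} = 0,  where D(n) = (r+n)(r+n-1) + (-11/6)(r+n) + (5/6).
  a_n = [-2 a_{n-1} + 1 a_{n-2}] / D(n).
Since the indicial polynomial factors as (r - r_1)(r - r_2), D(n) = (r_1 + n - r_1)(r_1 + n - r_2) = n(n + 13/6).
Evaluating step by step (a_0 = 1):
  n = 1: D(1) = 1(1 + 13/6) = 19/6; numerator = -2(1) = -2; a_1 = (-2)/(19/6) = -12/19
  n = 2: D(2) = 2(2 + 13/6) = 25/3; numerator = -2(-12/19) + 1(1) = 43/19; a_2 = (43/19)/(25/3) = 129/475
  n = 3: D(3) = 3(3 + 13/6) = 31/2; numerator = -2(129/475) + 1(-12/19) = -558/475; a_3 = (-558/475)/(31/2) = -36/475

r = 5/2; a_0 = 1; a_1 = -12/19; a_2 = 129/475; a_3 = -36/475


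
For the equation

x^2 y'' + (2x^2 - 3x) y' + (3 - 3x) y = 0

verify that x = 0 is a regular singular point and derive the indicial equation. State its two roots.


Divide by x^2 to reach normal form y'' + P_1(x) y' + P_2(x) y = 0 with P_1(x) = 2 - 3/x and P_2(x) = -3/x + 3/x^2.
x = 0 is a singular point because the y'-coefficient 2 - 3/x has a pole at x = 0 and the y-coefficient -3/x + 3/x^2 has a pole at x = 0.
It is a regular singular point because x P_1(x) = p(x) = 2x - 3 and x^2 P_2(x) = q(x) = 3 - 3x are polynomials, hence analytic at x = 0.
p(0) = -3,  q(0) = 3.
Indicial equation: r(r-1) + p(0) r + q(0) = 0, i.e. r^2 + (p(0) - 1) r + q(0) = 0, i.e. r^2 - 4 r + 3 = 0.
Discriminant: (-4)^2 - 4(3) = 4, so r = (4 ± 2)/2.
Solving: r_1 = 3, r_2 = 1.

indicial: r^2 - 4 r + 3 = 0; roots r_1 = 3, r_2 = 1


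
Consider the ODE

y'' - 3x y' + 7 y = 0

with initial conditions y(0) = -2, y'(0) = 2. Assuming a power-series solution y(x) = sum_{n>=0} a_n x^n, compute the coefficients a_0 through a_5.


Ansatz: y(x) = sum_{n>=0} a_n x^n, so y'(x) = sum_{n>=1} n a_n x^(n-1) and y''(x) = sum_{n>=2} n(n-1) a_n x^(n-2).
Substitute into P(x) y'' + Q(x) y' + R(x) y = 0 with P(x) = 1, Q(x) = -3x, R(x) = 7, and match powers of x.
Initial conditions: a_0 = -2, a_1 = 2.
Setting the coefficient of each power of x to zero and solving order by order (substituting the coefficients already found):
  x^0: 2 a_2 + 7 a_0 = 0  ->  2 a_2 = -7 a_0 = 14  ->  a_2 = 7
  x^1: 6 a_3 + 4 a_1 = 0  ->  6 a_3 = -4 a_1 = -8  ->  a_3 = -4/3
  x^2: 12 a_4 + a_2 = 0  ->  12 a_4 = -a_2 = -7  ->  a_4 = -7/12
  x^3: 20 a_5 - 2 a_3 = 0  ->  20 a_5 = 2 a_3 = -8/3  ->  a_5 = -2/15
Truncated series: y(x) = -2 + 2 x + 7 x^2 - (4/3) x^3 - (7/12) x^4 - (2/15) x^5 + O(x^6).

a_0 = -2; a_1 = 2; a_2 = 7; a_3 = -4/3; a_4 = -7/12; a_5 = -2/15
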